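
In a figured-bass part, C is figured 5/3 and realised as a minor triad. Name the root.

The figures 5/3 mean the root of the chord is in the bass. If C is the root of a minor triad, the root is C (chord tones C–Eb–G).

C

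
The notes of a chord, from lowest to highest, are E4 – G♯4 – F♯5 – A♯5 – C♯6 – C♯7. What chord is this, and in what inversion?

The pitch classes E, G#, F#, A#, C# arrange in thirds as F#–A#–C#–E–G#: an F# dominant ninth chord.
The lowest note is E, the seventh of the chord, so this is third inversion.

F# dominant ninth, third inversion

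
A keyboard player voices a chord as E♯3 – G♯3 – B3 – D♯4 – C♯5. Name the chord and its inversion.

C# dominant ninth, first inversion

The distinct note names are E#, G#, B, D#, C#. Stacked in thirds they read C#–E#–G#–B–D#, which is a dominant ninth chord on C#.
With the third (E#) in the bass, the chord is in first inversion.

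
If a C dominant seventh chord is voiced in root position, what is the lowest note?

The root of C dominant seventh (C–E–G–Bb) is C; that is the bass in root position.

C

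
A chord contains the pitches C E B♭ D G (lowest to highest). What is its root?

C

The distinct letter names are C, E, Bb, D, G. Arranged as a stack of thirds they read C–E–G–Bb–D, so C is the root (a C dominant ninth chord).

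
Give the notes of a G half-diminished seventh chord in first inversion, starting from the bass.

Spelling G half-diminished seventh: G–Bb–Db–F. In first inversion the third is bass, giving Bb, Db, F, G from the bottom.

Bb, Db, F, G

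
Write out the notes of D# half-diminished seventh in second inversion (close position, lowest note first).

A, C#, D#, F#

D# half-diminished seventh is D#–F#–A–C#. Second inversion puts the fifth (A) in the bass, with the remaining tones above: A, C#, D#, F#.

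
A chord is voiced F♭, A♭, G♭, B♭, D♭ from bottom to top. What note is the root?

Fb, Ab, Gb, Bb, Db are the tones of a Gb dominant ninth chord (Gb–Bb–Db–Fb–Ab), making Gb the root.

Gb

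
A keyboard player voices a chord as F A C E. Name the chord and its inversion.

F major seventh, root position

Reducing to letter names: F, A, C, E. These stack in thirds as F–A–C–E — an F major seventh chord.
The lowest note is F, the root of the chord, so this is root position (figured bass 7).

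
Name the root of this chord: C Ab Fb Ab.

Reordering C, Ab, Fb into stacked thirds gives Fb–Ab–C; the bottom of that stack, Fb, is the root.

Fb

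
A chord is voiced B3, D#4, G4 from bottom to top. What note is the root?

G

The distinct letter names are B, D#, G. Arranged as a stack of thirds they read G–B–D#, so G is the root (a G augmented triad).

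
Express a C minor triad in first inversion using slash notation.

Cm/Eb

First inversion of C minor has the third (Eb) in the bass. As a slash chord: Cm/Eb.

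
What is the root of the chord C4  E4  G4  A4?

The distinct letter names are C, E, G, A. Arranged as a stack of thirds they read A–C–E–G, so A is the root (an A minor seventh chord).

A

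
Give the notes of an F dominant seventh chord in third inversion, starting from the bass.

F dominant seventh is F–A–C–Eb. Third inversion puts the seventh (Eb) in the bass, with the remaining tones above: Eb, F, A, C.

Eb, F, A, C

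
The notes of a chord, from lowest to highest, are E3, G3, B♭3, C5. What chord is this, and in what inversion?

C dominant seventh, first inversion

The distinct note names are E, G, Bb, C. Stacked in thirds they read C–E–G–Bb, which is a dominant seventh chord on C.
With the third (E) in the bass, the chord is in first inversion (figured bass 6/5).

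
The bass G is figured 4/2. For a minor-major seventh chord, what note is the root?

The figures 4/2 mean the seventh of the chord is in the bass. If G is the seventh of a minor-major seventh chord, the root is Ab (chord tones Ab–Cb–Eb–G).

Ab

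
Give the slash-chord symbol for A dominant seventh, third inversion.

A7/G

Third inversion of A dominant seventh has the seventh (G) in the bass. As a slash chord: A7/G.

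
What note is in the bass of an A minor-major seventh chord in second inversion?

The fifth of A minor-major seventh (A–C–E–G#) is E; that is the bass in second inversion.

E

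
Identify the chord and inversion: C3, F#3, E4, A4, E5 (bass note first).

F# half-diminished seventh, second inversion

The distinct note names are C, F#, E, A. Stacked in thirds they read F#–A–C–E, which is a half-diminished seventh chord on F#.
C is the fifth of F# half-diminished seventh; fifth in the bass means second inversion (figured bass 4/3).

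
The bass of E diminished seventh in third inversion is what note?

Db

The seventh of E diminished seventh (E–G–Bb–Db) is Db; that is the bass in third inversion.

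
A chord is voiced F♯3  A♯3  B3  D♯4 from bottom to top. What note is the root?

B

F#, A#, B, D# are the tones of a B major seventh chord (B–D#–F#–A#), making B the root.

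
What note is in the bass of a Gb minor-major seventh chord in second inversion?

Db

The fifth of Gb minor-major seventh (Gb–Bbb–Db–F) is Db; that is the bass in second inversion.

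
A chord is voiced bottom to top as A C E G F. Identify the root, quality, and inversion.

The pitch classes A, C, E, G, F arrange in thirds as F–A–C–E–G: an F major ninth chord.
With the third (A) in the bass, the chord is in first inversion.

F major ninth, first inversion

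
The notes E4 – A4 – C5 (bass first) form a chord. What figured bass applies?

6/4

The notes E, A, C stack in thirds as A–C–E — an A minor triad. The bass E is the fifth, so this is second inversion: figured 6/4.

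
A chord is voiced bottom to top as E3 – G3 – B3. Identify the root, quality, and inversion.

E minor, root position

Reducing to letter names: E, G, B. These stack in thirds as E–G–B — an E minor triad.
The lowest note is E, the root of the chord, so this is root position (figured bass 5/3).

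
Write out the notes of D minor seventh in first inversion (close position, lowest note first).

F, A, C, D

D minor seventh is D–F–A–C. First inversion puts the third (F) in the bass, with the remaining tones above: F, A, C, D.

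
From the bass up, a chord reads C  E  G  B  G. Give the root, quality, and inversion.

C major seventh, root position

The pitch classes C, E, G, B arrange in thirds as C–E–G–B: a C major seventh chord.
With the root (C) in the bass, the chord is in root position (figured bass 7).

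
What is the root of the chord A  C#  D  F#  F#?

A, C#, D, F# are the tones of a D major seventh chord (D–F#–A–C#), making D the root.

D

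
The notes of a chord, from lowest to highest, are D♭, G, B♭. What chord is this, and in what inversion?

The pitch classes Db, G, Bb arrange in thirds as G–Bb–Db: a G diminished triad.
With the fifth (Db) in the bass, the chord is in second inversion (figured bass 6/4).

G diminished, second inversion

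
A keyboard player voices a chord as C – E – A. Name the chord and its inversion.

The distinct note names are C, E, A. Stacked in thirds they read A–C–E, which is a minor triad on A.
With the third (C) in the bass, the chord is in first inversion (figured bass 6).

A minor, first inversion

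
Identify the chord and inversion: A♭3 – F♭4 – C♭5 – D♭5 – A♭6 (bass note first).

The distinct note names are Ab, Fb, Cb, Db. Stacked in thirds they read Db–Fb–Ab–Cb, which is a minor seventh chord on Db.
With the fifth (Ab) in the bass, the chord is in second inversion (figured bass 4/3).

Db minor seventh, second inversion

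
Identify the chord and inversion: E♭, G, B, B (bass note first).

The pitch classes Eb, G, B arrange in thirds as Eb–G–B: an Eb augmented triad.
Eb is the root of Eb augmented; root in the bass means root position (figured bass 5/3).

Eb augmented, root position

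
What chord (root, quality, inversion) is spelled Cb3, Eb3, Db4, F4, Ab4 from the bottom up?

The distinct note names are Cb, Eb, Db, F, Ab. Stacked in thirds they read Db–F–Ab–Cb–Eb, which is a dominant ninth chord on Db.
With the seventh (Cb) in the bass, the chord is in third inversion.

Db dominant ninth, third inversion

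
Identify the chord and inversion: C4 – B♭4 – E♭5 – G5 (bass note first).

The distinct note names are C, Bb, Eb, G. Stacked in thirds they read C–Eb–G–Bb, which is a minor seventh chord on C.
With the root (C) in the bass, the chord is in root position (figured bass 7).

C minor seventh, root position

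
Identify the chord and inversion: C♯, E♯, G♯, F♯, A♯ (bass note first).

F# major ninth, second inversion

The distinct note names are C#, E#, G#, F#, A#. Stacked in thirds they read F#–A#–C#–E#–G#, which is a major ninth chord on F#.
C# is the fifth of F# major ninth; fifth in the bass means second inversion.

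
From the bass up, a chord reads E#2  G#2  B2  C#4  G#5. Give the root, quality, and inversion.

Reducing to letter names: E#, G#, B, C#. These stack in thirds as C#–E#–G#–B — a C# dominant seventh chord.
With the third (E#) in the bass, the chord is in first inversion (figured bass 6/5).

C# dominant seventh, first inversion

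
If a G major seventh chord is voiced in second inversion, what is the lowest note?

G major seventh is G–B–D–F#. Second inversion places the fifth in the bass: D.

D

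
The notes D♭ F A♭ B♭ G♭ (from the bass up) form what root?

Reordering Db, F, Ab, Bb, Gb into stacked thirds gives Gb–Bb–Db–F–Ab; the bottom of that stack, Gb, is the root.

Gb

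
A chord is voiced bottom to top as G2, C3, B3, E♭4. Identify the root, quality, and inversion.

Reducing to letter names: G, C, B, Eb. These stack in thirds as C–Eb–G–B — a C minor-major seventh chord.
The lowest note is G, the fifth of the chord, so this is second inversion (figured bass 4/3).

C minor-major seventh, second inversion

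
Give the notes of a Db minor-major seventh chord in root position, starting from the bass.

Db, Fb, Ab, C

Spelling Db minor-major seventh: Db–Fb–Ab–C. In root position the root is bass, giving Db, Fb, Ab, C from the bottom.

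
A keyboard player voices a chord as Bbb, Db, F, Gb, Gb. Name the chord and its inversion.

Gb minor-major seventh, first inversion

The pitch classes Bbb, Db, F, Gb arrange in thirds as Gb–Bbb–Db–F: a Gb minor-major seventh chord.
With the third (Bbb) in the bass, the chord is in first inversion (figured bass 6/5).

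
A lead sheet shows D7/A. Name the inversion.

second inversion

D7/A means D dominant seventh with A in the bass. A is the fifth of D dominant seventh (D–F#–A–C), so this is second inversion.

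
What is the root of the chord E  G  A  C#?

A

Reordering E, G, A, C# into stacked thirds gives A–C#–E–G; the bottom of that stack, A, is the root.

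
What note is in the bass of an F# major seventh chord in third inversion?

F# major seventh is F#–A#–C#–E#. Third inversion places the seventh in the bass: E#.

E#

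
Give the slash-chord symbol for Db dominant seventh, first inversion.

Db7/F

First inversion of Db dominant seventh has the third (F) in the bass. As a slash chord: Db7/F.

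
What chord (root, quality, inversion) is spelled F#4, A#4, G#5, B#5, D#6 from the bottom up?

The distinct note names are F#, A#, G#, B#, D#. Stacked in thirds they read G#–B#–D#–F#–A#, which is a dominant ninth chord on G#.
The lowest note is F#, the seventh of the chord, so this is third inversion.

G# dominant ninth, third inversion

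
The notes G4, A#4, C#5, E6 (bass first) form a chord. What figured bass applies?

The notes G, A#, C#, E stack in thirds as A#–C#–E–G — an A# diminished seventh chord. The bass G is the seventh, so this is third inversion: figured 4/2.

4/2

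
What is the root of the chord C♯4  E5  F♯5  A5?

The distinct letter names are C#, E, F#, A. Arranged as a stack of thirds they read F#–A–C#–E, so F# is the root (an F# minor seventh chord).

F#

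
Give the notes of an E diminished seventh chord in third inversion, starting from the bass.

E diminished seventh is E–G–Bb–Db. Third inversion puts the seventh (Db) in the bass, with the remaining tones above: Db, E, G, Bb.

Db, E, G, Bb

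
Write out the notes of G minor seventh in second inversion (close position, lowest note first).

D, F, G, Bb

The chord tones are G–Bb–D–F. With the fifth (D) lowest for second inversion: D, F, G, Bb.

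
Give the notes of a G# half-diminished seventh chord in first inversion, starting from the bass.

B, D, F#, G#

Spelling G# half-diminished seventh: G#–B–D–F#. In first inversion the third is bass, giving B, D, F#, G# from the bottom.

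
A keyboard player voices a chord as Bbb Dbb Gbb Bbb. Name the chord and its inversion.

The pitch classes Bbb, Dbb, Gbb arrange in thirds as Gbb–Bbb–Dbb: a Gbb major triad.
With the third (Bbb) in the bass, the chord is in first inversion (figured bass 6).

Gbb major, first inversion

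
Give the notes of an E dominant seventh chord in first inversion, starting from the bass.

G#, B, D, E

The chord tones are E–G#–B–D. With the third (G#) lowest for first inversion: G#, B, D, E.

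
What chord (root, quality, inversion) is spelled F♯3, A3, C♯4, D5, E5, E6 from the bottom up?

The distinct note names are F#, A, C#, D, E. Stacked in thirds they read D–F#–A–C#–E, which is a major ninth chord on D.
F# is the third of D major ninth; third in the bass means first inversion.

D major ninth, first inversion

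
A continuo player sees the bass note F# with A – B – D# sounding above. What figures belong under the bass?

4/3

The notes F#, A, B, D# stack in thirds as B–D#–F#–A — a B dominant seventh chord. The bass F# is the fifth, so this is second inversion: figured 4/3.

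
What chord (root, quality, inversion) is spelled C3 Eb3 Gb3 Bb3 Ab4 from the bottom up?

Ab dominant ninth, first inversion

The pitch classes C, Eb, Gb, Bb, Ab arrange in thirds as Ab–C–Eb–Gb–Bb: an Ab dominant ninth chord.
With the third (C) in the bass, the chord is in first inversion.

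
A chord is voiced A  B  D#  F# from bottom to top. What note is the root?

Reordering A, B, D#, F# into stacked thirds gives B–D#–F#–A; the bottom of that stack, B, is the root.

B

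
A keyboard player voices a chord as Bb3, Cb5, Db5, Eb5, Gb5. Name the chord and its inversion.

The pitch classes Bb, Cb, Db, Eb, Gb arrange in thirds as Cb–Eb–Gb–Bb–Db: a Cb major ninth chord.
The lowest note is Bb, the seventh of the chord, so this is third inversion.

Cb major ninth, third inversion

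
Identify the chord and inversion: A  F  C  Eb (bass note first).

F dominant seventh, first inversion

The pitch classes A, F, C, Eb arrange in thirds as F–A–C–Eb: an F dominant seventh chord.
The lowest note is A, the third of the chord, so this is first inversion (figured bass 6/5).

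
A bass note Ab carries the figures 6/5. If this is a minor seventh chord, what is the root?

F

The figures 6/5 mean the third of the chord is in the bass. If Ab is the third of a minor seventh chord, the root is F (chord tones F–Ab–C–Eb).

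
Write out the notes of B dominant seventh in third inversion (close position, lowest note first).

The chord tones are B–D#–F#–A. With the seventh (A) lowest for third inversion: A, B, D#, F#.

A, B, D#, F#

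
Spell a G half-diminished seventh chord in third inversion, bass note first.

Spelling G half-diminished seventh: G–Bb–Db–F. In third inversion the seventh is bass, giving F, G, Bb, Db from the bottom.

F, G, Bb, Db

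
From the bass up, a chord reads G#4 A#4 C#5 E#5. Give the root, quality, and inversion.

A# minor seventh, third inversion

The distinct note names are G#, A#, C#, E#. Stacked in thirds they read A#–C#–E#–G#, which is a minor seventh chord on A#.
G# is the seventh of A# minor seventh; seventh in the bass means third inversion (figured bass 4/2).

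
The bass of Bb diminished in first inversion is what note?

The third of Bb diminished (Bb–Db–Fb) is Db; that is the bass in first inversion.

Db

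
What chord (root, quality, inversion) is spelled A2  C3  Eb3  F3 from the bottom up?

The distinct note names are A, C, Eb, F. Stacked in thirds they read F–A–C–Eb, which is a dominant seventh chord on F.
With the third (A) in the bass, the chord is in first inversion (figured bass 6/5).

F dominant seventh, first inversion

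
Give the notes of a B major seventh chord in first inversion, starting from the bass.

The chord tones are B–D#–F#–A#. With the third (D#) lowest for first inversion: D#, F#, A#, B.

D#, F#, A#, B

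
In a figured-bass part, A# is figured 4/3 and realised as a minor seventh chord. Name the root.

D#

The figures 4/3 mean the fifth of the chord is in the bass. If A# is the fifth of a minor seventh chord, the root is D# (chord tones D#–F#–A#–C#).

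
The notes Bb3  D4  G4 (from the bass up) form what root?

The distinct letter names are Bb, D, G. Arranged as a stack of thirds they read G–Bb–D, so G is the root (a G minor triad).

G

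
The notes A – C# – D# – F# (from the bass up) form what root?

Reordering A, C#, D#, F# into stacked thirds gives D#–F#–A–C#; the bottom of that stack, D#, is the root.

D#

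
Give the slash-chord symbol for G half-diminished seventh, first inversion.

First inversion of G half-diminished seventh has the third (Bb) in the bass. As a slash chord: Gø7/Bb.

Gø7/Bb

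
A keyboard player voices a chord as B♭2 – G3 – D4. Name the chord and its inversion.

The distinct note names are Bb, G, D. Stacked in thirds they read G–Bb–D, which is a minor triad on G.
Bb is the third of G minor; third in the bass means first inversion (figured bass 6).

G minor, first inversion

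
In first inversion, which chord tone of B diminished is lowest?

D

The third of B diminished (B–D–F) is D; that is the bass in first inversion.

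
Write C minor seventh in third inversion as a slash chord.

Cm7/Bb

Third inversion of C minor seventh has the seventh (Bb) in the bass. As a slash chord: Cm7/Bb.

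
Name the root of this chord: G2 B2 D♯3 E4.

The distinct letter names are G, B, D#, E. Arranged as a stack of thirds they read E–G–B–D#, so E is the root (an E minor-major seventh chord).

E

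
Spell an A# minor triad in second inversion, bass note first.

E#, A#, C#

Spelling A# minor: A#–C#–E#. In second inversion the fifth is bass, giving E#, A#, C# from the bottom.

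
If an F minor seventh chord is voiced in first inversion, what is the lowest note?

Ab

F minor seventh is F–Ab–C–Eb. First inversion places the third in the bass: Ab.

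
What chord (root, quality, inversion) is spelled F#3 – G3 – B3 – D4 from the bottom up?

The distinct note names are F#, G, B, D. Stacked in thirds they read G–B–D–F#, which is a major seventh chord on G.
F# is the seventh of G major seventh; seventh in the bass means third inversion (figured bass 4/2).

G major seventh, third inversion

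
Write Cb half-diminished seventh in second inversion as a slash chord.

Cbø7/Gbb

Second inversion of Cb half-diminished seventh has the fifth (Gbb) in the bass. As a slash chord: Cbø7/Gbb.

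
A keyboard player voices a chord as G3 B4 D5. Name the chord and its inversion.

G major, root position

The pitch classes G, B, D arrange in thirds as G–B–D: a G major triad.
The lowest note is G, the root of the chord, so this is root position (figured bass 5/3).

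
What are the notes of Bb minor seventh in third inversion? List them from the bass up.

Ab, Bb, Db, F

Bb minor seventh is Bb–Db–F–Ab. Third inversion puts the seventh (Ab) in the bass, with the remaining tones above: Ab, Bb, Db, F.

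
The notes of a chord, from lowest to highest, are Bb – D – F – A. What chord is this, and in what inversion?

Reducing to letter names: Bb, D, F, A. These stack in thirds as Bb–D–F–A — a Bb major seventh chord.
The lowest note is Bb, the root of the chord, so this is root position (figured bass 7).

Bb major seventh, root position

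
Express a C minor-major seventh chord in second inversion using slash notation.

Cm(maj7)/G

Second inversion of C minor-major seventh has the fifth (G) in the bass. As a slash chord: Cm(maj7)/G.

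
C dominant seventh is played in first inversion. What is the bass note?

E

The third of C dominant seventh (C–E–G–Bb) is E; that is the bass in first inversion.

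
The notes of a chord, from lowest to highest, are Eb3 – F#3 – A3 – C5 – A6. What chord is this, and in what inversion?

F# diminished seventh, third inversion

The distinct note names are Eb, F#, A, C. Stacked in thirds they read F#–A–C–Eb, which is a diminished seventh chord on F#.
With the seventh (Eb) in the bass, the chord is in third inversion (figured bass 4/2).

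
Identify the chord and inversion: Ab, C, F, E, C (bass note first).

F minor-major seventh, first inversion

Reducing to letter names: Ab, C, F, E. These stack in thirds as F–Ab–C–E — an F minor-major seventh chord.
Ab is the third of F minor-major seventh; third in the bass means first inversion (figured bass 6/5).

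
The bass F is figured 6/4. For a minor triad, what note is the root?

Bb

The figures 6/4 mean the fifth of the chord is in the bass. If F is the fifth of a minor triad, the root is Bb (chord tones Bb–Db–F).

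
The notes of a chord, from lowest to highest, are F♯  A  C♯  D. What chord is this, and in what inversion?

D major seventh, first inversion

Reducing to letter names: F#, A, C#, D. These stack in thirds as D–F#–A–C# — a D major seventh chord.
The lowest note is F#, the third of the chord, so this is first inversion (figured bass 6/5).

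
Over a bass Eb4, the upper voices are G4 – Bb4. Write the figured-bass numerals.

The notes Eb, G, Bb stack in thirds as Eb–G–Bb — an Eb major triad. The bass Eb is the root, so this is root position: figured 5/3.

5/3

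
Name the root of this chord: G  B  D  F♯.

G, B, D, F# are the tones of a G major seventh chord (G–B–D–F#), making G the root.

G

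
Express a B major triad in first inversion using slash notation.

BM/D#

First inversion of B major has the third (D#) in the bass. As a slash chord: BM/D#.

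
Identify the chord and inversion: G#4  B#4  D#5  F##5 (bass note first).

The pitch classes G#, B#, D#, F## arrange in thirds as G#–B#–D#–F##: a G# major seventh chord.
The lowest note is G#, the root of the chord, so this is root position (figured bass 7).

G# major seventh, root position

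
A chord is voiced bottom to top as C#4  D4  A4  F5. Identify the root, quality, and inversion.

D minor-major seventh, third inversion

The distinct note names are C#, D, A, F. Stacked in thirds they read D–F–A–C#, which is a minor-major seventh chord on D.
The lowest note is C#, the seventh of the chord, so this is third inversion (figured bass 4/2).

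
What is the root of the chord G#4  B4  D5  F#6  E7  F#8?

G#, B, D, F#, E are the tones of an E dominant ninth chord (E–G#–B–D–F#), making E the root.

E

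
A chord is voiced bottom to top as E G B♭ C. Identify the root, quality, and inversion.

C dominant seventh, first inversion

Reducing to letter names: E, G, Bb, C. These stack in thirds as C–E–G–Bb — a C dominant seventh chord.
The lowest note is E, the third of the chord, so this is first inversion (figured bass 6/5).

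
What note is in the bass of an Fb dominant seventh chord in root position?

Fb dominant seventh is Fb–Ab–Cb–Ebb. Root position places the root in the bass: Fb.

Fb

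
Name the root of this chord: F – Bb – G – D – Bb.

G

F, Bb, G, D are the tones of a G minor seventh chord (G–Bb–D–F), making G the root.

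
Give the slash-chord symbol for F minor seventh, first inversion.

Fm7/Ab

First inversion of F minor seventh has the third (Ab) in the bass. As a slash chord: Fm7/Ab.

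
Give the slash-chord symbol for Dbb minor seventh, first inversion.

First inversion of Dbb minor seventh has the third (Fbb) in the bass. As a slash chord: Dbbm7/Fbb.

Dbbm7/Fbb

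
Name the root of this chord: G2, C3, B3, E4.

G, C, B, E are the tones of a C major seventh chord (C–E–G–B), making C the root.

C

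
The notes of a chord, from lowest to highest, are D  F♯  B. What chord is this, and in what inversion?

B minor, first inversion

Reducing to letter names: D, F#, B. These stack in thirds as B–D–F# — a B minor triad.
D is the third of B minor; third in the bass means first inversion (figured bass 6).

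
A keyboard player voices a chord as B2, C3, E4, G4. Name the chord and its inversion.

Reducing to letter names: B, C, E, G. These stack in thirds as C–E–G–B — a C major seventh chord.
The lowest note is B, the seventh of the chord, so this is third inversion (figured bass 4/2).

C major seventh, third inversion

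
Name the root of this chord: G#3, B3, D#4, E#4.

E#

Reordering G#, B, D#, E# into stacked thirds gives E#–G#–B–D#; the bottom of that stack, E#, is the root.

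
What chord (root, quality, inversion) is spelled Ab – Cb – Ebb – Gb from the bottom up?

Ab half-diminished seventh, root position

The pitch classes Ab, Cb, Ebb, Gb arrange in thirds as Ab–Cb–Ebb–Gb: an Ab half-diminished seventh chord.
Ab is the root of Ab half-diminished seventh; root in the bass means root position (figured bass 7).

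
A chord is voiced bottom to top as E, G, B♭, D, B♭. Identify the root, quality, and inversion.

The distinct note names are E, G, Bb, D. Stacked in thirds they read E–G–Bb–D, which is a half-diminished seventh chord on E.
The lowest note is E, the root of the chord, so this is root position (figured bass 7).

E half-diminished seventh, root position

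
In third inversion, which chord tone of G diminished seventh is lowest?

Fb

The seventh of G diminished seventh (G–Bb–Db–Fb) is Fb; that is the bass in third inversion.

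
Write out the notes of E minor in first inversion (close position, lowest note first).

The chord tones are E–G–B. With the third (G) lowest for first inversion: G, B, E.

G, B, E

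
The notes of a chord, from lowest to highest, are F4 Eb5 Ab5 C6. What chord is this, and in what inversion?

F minor seventh, root position

Reducing to letter names: F, Eb, Ab, C. These stack in thirds as F–Ab–C–Eb — an F minor seventh chord.
F is the root of F minor seventh; root in the bass means root position (figured bass 7).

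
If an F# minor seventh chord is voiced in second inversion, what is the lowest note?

F# minor seventh is F#–A–C#–E. Second inversion places the fifth in the bass: C#.

C#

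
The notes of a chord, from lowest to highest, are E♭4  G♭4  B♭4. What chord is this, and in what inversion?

Reducing to letter names: Eb, Gb, Bb. These stack in thirds as Eb–Gb–Bb — an Eb minor triad.
Eb is the root of Eb minor; root in the bass means root position (figured bass 5/3).

Eb minor, root position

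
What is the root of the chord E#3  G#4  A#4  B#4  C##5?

A#

The distinct letter names are E#, G#, A#, B#, C##. Arranged as a stack of thirds they read A#–C##–E#–G#–B#, so A# is the root (an A# dominant ninth chord).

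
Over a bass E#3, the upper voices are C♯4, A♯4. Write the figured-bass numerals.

The notes E#, C#, A# stack in thirds as A#–C#–E# — an A# minor triad. The bass E# is the fifth, so this is second inversion: figured 6/4.

6/4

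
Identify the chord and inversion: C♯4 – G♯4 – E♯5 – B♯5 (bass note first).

C# major seventh, root position

The distinct note names are C#, G#, E#, B#. Stacked in thirds they read C#–E#–G#–B#, which is a major seventh chord on C#.
The lowest note is C#, the root of the chord, so this is root position (figured bass 7).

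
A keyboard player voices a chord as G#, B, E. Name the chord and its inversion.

Reducing to letter names: G#, B, E. These stack in thirds as E–G#–B — an E major triad.
The lowest note is G#, the third of the chord, so this is first inversion (figured bass 6).

E major, first inversion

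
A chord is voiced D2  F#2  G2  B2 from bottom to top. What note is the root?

D, F#, G, B are the tones of a G major seventh chord (G–B–D–F#), making G the root.

G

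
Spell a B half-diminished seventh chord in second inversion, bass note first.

F, A, B, D

The chord tones are B–D–F–A. With the fifth (F) lowest for second inversion: F, A, B, D.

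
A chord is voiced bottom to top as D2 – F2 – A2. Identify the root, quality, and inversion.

The pitch classes D, F, A arrange in thirds as D–F–A: a D minor triad.
With the root (D) in the bass, the chord is in root position (figured bass 5/3).

D minor, root position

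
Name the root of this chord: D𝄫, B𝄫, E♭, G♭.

Dbb, Bbb, Eb, Gb are the tones of an Eb diminished seventh chord (Eb–Gb–Bbb–Dbb), making Eb the root.

Eb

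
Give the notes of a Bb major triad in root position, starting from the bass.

Bb major is Bb–D–F. Root position puts the root (Bb) in the bass, with the remaining tones above: Bb, D, F.

Bb, D, F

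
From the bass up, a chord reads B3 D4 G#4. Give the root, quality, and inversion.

G# diminished, first inversion

The distinct note names are B, D, G#. Stacked in thirds they read G#–B–D, which is a diminished triad on G#.
With the third (B) in the bass, the chord is in first inversion (figured bass 6).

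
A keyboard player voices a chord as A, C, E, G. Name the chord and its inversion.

Reducing to letter names: A, C, E, G. These stack in thirds as A–C–E–G — an A minor seventh chord.
A is the root of A minor seventh; root in the bass means root position (figured bass 7).

A minor seventh, root position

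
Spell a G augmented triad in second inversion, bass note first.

D#, G, B

Spelling G augmented: G–B–D#. In second inversion the fifth is bass, giving D#, G, B from the bottom.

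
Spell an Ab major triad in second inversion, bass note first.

Spelling Ab major: Ab–C–Eb. In second inversion the fifth is bass, giving Eb, Ab, C from the bottom.

Eb, Ab, C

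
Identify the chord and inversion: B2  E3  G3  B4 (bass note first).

The distinct note names are B, E, G. Stacked in thirds they read E–G–B, which is a minor triad on E.
B is the fifth of E minor; fifth in the bass means second inversion (figured bass 6/4).

E minor, second inversion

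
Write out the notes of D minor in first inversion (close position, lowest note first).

The chord tones are D–F–A. With the third (F) lowest for first inversion: F, A, D.

F, A, D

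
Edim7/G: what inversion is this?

Edim7/G means E diminished seventh with G in the bass. G is the third of E diminished seventh (E–G–Bb–Db), so this is first inversion.

first inversion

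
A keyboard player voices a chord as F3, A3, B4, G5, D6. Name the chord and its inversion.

Reducing to letter names: F, A, B, G, D. These stack in thirds as G–B–D–F–A — a G dominant ninth chord.
The lowest note is F, the seventh of the chord, so this is third inversion.

G dominant ninth, third inversion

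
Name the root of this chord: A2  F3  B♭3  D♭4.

Bb

Reordering A, F, Bb, Db into stacked thirds gives Bb–Db–F–A; the bottom of that stack, Bb, is the root.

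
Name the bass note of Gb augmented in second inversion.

D

The fifth of Gb augmented (Gb–Bb–D) is D; that is the bass in second inversion.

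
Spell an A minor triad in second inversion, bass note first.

E, A, C

Spelling A minor: A–C–E. In second inversion the fifth is bass, giving E, A, C from the bottom.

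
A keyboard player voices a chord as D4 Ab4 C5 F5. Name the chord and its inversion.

D half-diminished seventh, root position

Reducing to letter names: D, Ab, C, F. These stack in thirds as D–F–Ab–C — a D half-diminished seventh chord.
With the root (D) in the bass, the chord is in root position (figured bass 7).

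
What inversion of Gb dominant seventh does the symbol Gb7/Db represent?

second inversion

Gb7/Db means Gb dominant seventh with Db in the bass. Db is the fifth of Gb dominant seventh (Gb–Bb–Db–Fb), so this is second inversion.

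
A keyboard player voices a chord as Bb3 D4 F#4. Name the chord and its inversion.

Bb augmented, root position

The distinct note names are Bb, D, F#. Stacked in thirds they read Bb–D–F#, which is an augmented triad on Bb.
Bb is the root of Bb augmented; root in the bass means root position (figured bass 5/3).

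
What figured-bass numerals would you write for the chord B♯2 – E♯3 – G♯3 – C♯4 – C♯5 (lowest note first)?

The notes B#, E#, G#, C# stack in thirds as C#–E#–G#–B# — a C# major seventh chord. The bass B# is the seventh, so this is third inversion: figured 4/2.

4/2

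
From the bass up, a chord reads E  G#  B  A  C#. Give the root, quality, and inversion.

Reducing to letter names: E, G#, B, A, C#. These stack in thirds as A–C#–E–G#–B — an A major ninth chord.
With the fifth (E) in the bass, the chord is in second inversion.

A major ninth, second inversion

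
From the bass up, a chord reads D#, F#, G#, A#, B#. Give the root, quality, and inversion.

Reducing to letter names: D#, F#, G#, A#, B#. These stack in thirds as G#–B#–D#–F#–A# — a G# dominant ninth chord.
D# is the fifth of G# dominant ninth; fifth in the bass means second inversion.

G# dominant ninth, second inversion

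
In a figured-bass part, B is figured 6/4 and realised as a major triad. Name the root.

The figures 6/4 mean the fifth of the chord is in the bass. If B is the fifth of a major triad, the root is E (chord tones E–G#–B).

E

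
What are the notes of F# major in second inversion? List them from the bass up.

F# major is F#–A#–C#. Second inversion puts the fifth (C#) in the bass, with the remaining tones above: C#, F#, A#.

C#, F#, A#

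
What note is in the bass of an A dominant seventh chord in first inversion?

A dominant seventh is A–C#–E–G. First inversion places the third in the bass: C#.

C#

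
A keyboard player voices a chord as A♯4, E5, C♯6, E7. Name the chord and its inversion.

A# diminished, root position

The pitch classes A#, E, C# arrange in thirds as A#–C#–E: an A# diminished triad.
With the root (A#) in the bass, the chord is in root position (figured bass 5/3).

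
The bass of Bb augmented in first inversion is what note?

In first inversion the third is lowest. For Bb augmented (Bb–D–F#) that is D.

D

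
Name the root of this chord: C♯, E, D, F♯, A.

D

Reordering C#, E, D, F#, A into stacked thirds gives D–F#–A–C#–E; the bottom of that stack, D, is the root.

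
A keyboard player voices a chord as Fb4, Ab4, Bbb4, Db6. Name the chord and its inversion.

The pitch classes Fb, Ab, Bbb, Db arrange in thirds as Bbb–Db–Fb–Ab: a Bbb major seventh chord.
The lowest note is Fb, the fifth of the chord, so this is second inversion (figured bass 4/3).

Bbb major seventh, second inversion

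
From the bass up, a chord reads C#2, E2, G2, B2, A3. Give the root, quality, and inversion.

A dominant ninth, first inversion

The pitch classes C#, E, G, B, A arrange in thirds as A–C#–E–G–B: an A dominant ninth chord.
With the third (C#) in the bass, the chord is in first inversion.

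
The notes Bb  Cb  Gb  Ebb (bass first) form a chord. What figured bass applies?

4/2

The notes Bb, Cb, Gb, Ebb stack in thirds as Cb–Ebb–Gb–Bb — a Cb minor-major seventh chord. The bass Bb is the seventh, so this is third inversion: figured 4/2.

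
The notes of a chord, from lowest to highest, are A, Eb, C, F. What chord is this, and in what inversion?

F dominant seventh, first inversion

The pitch classes A, Eb, C, F arrange in thirds as F–A–C–Eb: an F dominant seventh chord.
With the third (A) in the bass, the chord is in first inversion (figured bass 6/5).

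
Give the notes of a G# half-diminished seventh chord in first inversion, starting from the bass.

The chord tones are G#–B–D–F#. With the third (B) lowest for first inversion: B, D, F#, G#.

B, D, F#, G#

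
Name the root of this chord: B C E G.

C

Reordering B, C, E, G into stacked thirds gives C–E–G–B; the bottom of that stack, C, is the root.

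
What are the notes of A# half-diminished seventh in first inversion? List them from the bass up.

A# half-diminished seventh is A#–C#–E–G#. First inversion puts the third (C#) in the bass, with the remaining tones above: C#, E, G#, A#.

C#, E, G#, A#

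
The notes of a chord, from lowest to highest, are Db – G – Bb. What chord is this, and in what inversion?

The distinct note names are Db, G, Bb. Stacked in thirds they read G–Bb–Db, which is a diminished triad on G.
Db is the fifth of G diminished; fifth in the bass means second inversion (figured bass 6/4).

G diminished, second inversion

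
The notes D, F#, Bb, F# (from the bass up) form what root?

The distinct letter names are D, F#, Bb. Arranged as a stack of thirds they read Bb–D–F#, so Bb is the root (a Bb augmented triad).

Bb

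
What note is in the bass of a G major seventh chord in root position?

In root position the root is lowest. For G major seventh (G–B–D–F#) that is G.

G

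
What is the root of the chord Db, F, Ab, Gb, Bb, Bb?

Reordering Db, F, Ab, Gb, Bb into stacked thirds gives Gb–Bb–Db–F–Ab; the bottom of that stack, Gb, is the root.

Gb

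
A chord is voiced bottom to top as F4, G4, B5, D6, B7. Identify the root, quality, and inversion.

The distinct note names are F, G, B, D. Stacked in thirds they read G–B–D–F, which is a dominant seventh chord on G.
The lowest note is F, the seventh of the chord, so this is third inversion (figured bass 4/2).

G dominant seventh, third inversion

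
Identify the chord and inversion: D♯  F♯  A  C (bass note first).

D# diminished seventh, root position

Reducing to letter names: D#, F#, A, C. These stack in thirds as D#–F#–A–C — a D# diminished seventh chord.
With the root (D#) in the bass, the chord is in root position (figured bass 7).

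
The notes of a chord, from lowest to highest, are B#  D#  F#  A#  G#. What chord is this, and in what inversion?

G# dominant ninth, first inversion

The distinct note names are B#, D#, F#, A#, G#. Stacked in thirds they read G#–B#–D#–F#–A#, which is a dominant ninth chord on G#.
The lowest note is B#, the third of the chord, so this is first inversion.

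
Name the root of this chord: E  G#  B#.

E

Reordering E, G#, B# into stacked thirds gives E–G#–B#; the bottom of that stack, E, is the root.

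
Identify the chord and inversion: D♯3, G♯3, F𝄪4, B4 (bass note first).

The distinct note names are D#, G#, F##, B. Stacked in thirds they read G#–B–D#–F##, which is a minor-major seventh chord on G#.
D# is the fifth of G# minor-major seventh; fifth in the bass means second inversion (figured bass 4/3).

G# minor-major seventh, second inversion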